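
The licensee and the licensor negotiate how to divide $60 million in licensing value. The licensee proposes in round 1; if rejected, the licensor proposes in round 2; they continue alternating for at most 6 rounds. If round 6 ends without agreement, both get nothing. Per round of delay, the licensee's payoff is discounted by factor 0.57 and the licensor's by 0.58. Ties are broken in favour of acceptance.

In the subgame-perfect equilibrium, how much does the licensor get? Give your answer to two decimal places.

Round 6 (the licensor proposes): the licensee will accept anything ≥ 0, so the licensor offers 0 and keeps 60.
Round 5 (the licensee proposes): the licensor can get 60 next round, worth 0.58 × 60 = 34.8 now; the licensee offers that and keeps 25.2.
Round 4 (the licensor proposes): the licensee can get 25.2 next round, worth 0.57 × 25.2 = 14.364 now; the licensor offers that and keeps 45.636.
Round 3 (the licensee proposes): the licensor can get 45.636 next round, worth 0.58 × 45.636 = 26.46888 now, so the licensee offers 26.46888, keeping 33.53112.
Round 2 (the licensor proposes): the licensee can get 33.53112 next round, worth 0.57 × 33.53112 = 19.1127384 now, so the licensor offers 19.1127384, keeping 40.8872616.
Round 1 (the licensee proposes): the licensor can get 40.8872616 next round, worth 0.58 × 40.8872616 = 23.714611728 now; the licensee offers that and keeps 36.285388272.

23.71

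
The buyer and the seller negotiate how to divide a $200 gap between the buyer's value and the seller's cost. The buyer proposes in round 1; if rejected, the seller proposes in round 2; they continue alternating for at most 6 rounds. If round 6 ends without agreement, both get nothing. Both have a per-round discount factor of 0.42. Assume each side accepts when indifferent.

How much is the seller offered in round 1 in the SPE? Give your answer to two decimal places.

59.93

Round 6 (the seller proposes): rejection yields 0 for the buyer; the seller offers 0 and keeps 200.
Round 5 (the buyer proposes): the seller can get 200 next round, worth 0.42 × 200 = 84 now. The buyer offers 84 and keeps 200 − 84 = 116.
Round 4 (the seller proposes): the buyer can get 116 next round, worth 0.42 × 116 = 48.72 now. The seller offers 48.72 and keeps 200 − 48.72 = 151.28.
Round 3 (the buyer proposes): the seller can get 151.28 next round, worth 0.42 × 151.28 = 63.5376 now, so the buyer offers 63.5376, keeping 136.4624.
Round 2 (the seller proposes): the buyer can get 136.4624 next round, worth 0.42 × 136.4624 = 57.314208 now; the seller offers that and keeps 142.685792.
Round 1 (the buyer proposes): the seller can get 142.685792 next round, worth 0.42 × 142.685792 = 59.92803264 now. The buyer offers 59.92803264 and keeps 200 − 59.92803264 = 140.07196736.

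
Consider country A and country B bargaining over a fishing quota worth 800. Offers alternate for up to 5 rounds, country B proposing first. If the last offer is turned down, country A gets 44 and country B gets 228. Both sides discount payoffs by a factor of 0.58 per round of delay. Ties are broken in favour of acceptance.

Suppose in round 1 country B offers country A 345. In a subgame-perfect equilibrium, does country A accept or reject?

Accept

Round 5 (country B proposes): country A gets 44 if talks fail, so country B offers 44 and keeps 756.
Round 4 (country A proposes): country B can get 756 next round, worth 0.58 × 756 = 438.48 now, so country A offers 438.48, keeping 361.52.
Round 3 (country B proposes): country A can get 361.52 next round, worth 0.58 × 361.52 = 209.6816 now; country B offers that and keeps 590.3184.
Round 2 (country A proposes): country B can get 590.3184 next round, worth 0.58 × 590.3184 = 342.384672 now, so country A offers 342.384672, keeping 457.615328.
So by rejecting in round 1, country A gets 457.615328 next round, worth 0.58 × 457.615328 = 265.41689024 now.
Offer 345 ≥ 265.41689024, so country A accepts.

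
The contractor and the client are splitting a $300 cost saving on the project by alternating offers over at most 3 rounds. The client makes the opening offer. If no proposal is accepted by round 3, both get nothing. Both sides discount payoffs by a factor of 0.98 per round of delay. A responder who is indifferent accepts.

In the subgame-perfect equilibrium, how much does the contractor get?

5.88

Round 3 (the client proposes): the contractor will accept anything ≥ 0, so the client offers 0 and keeps 300.
Round 2 (the contractor proposes): the client can get 300 next round, worth 0.98 × 300 = 294 now, so the contractor offers 294, keeping 6.
Round 1 (the client proposes): the contractor can get 6 next round, worth 0.98 × 6 = 5.88 now. The client offers 5.88 and keeps 300 − 5.88 = 294.12.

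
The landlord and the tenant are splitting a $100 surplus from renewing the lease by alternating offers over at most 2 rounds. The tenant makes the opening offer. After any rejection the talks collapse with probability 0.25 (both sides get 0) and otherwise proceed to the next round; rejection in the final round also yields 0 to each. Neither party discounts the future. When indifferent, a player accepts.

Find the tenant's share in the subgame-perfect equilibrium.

25

Round 2 (the landlord proposes): the tenant will accept anything ≥ 0, so the landlord offers 0 and keeps 100.
Round 1 (the tenant proposes): rejecting gives the landlord an expected 0.75 × 100 = 75. The tenant offers 75 and keeps 100 − 75 = 25.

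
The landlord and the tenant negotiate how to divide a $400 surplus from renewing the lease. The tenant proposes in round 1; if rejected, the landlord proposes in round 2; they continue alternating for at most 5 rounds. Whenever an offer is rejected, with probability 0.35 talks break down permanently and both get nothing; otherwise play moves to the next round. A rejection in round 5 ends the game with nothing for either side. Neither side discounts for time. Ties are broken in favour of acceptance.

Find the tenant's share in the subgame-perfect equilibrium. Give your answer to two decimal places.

By backward induction:
Round 5 (the tenant proposes): rejection yields 0 for the landlord; the tenant offers 0 and keeps 400.
Round 4 (the landlord proposes): rejecting gives the tenant an expected 0.65 × 400 = 260. The landlord offers 260 and keeps 400 − 260 = 140.
Round 3 (the tenant proposes): rejecting gives the landlord an expected 0.65 × 140 = 91, so the tenant offers 91, keeping 309.
Round 2 (the landlord proposes): rejecting gives the tenant an expected 0.65 × 309 = 200.85. The landlord offers 200.85 and keeps 400 − 200.85 = 199.15.
Round 1 (the tenant proposes): rejecting gives the landlord an expected 0.65 × 199.15 = 129.4475, so the tenant offers 129.4475, keeping 270.5525.

270.55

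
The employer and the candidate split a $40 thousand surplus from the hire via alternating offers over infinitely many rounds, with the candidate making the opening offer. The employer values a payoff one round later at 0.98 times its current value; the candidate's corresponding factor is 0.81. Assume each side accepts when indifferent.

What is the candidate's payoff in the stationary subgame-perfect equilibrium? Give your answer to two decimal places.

Let x be the candidate's share when the candidate proposes and y be the employer's share when the employer proposes.
The employer accepts iff offered ≥ 0.98·y, so x = 40 − 0.98y. Symmetrically y = 40 − 0.81x.
Substituting: x = 40 − 0.98(40 − 0.81x), giving x(1 − 0.81·0.98) = 40(1 − 0.98).
So x = 40 × 0.02 / 0.2062 ≈ 3.8797, and the employer receives 40 − x ≈ 36.1203.

3.88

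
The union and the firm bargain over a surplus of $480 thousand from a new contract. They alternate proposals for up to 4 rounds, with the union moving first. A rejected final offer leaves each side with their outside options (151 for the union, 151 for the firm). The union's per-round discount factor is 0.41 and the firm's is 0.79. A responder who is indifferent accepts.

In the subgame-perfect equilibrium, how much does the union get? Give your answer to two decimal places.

Round 4 (the firm proposes): the union gets 151 if talks fail, so the firm offers 151 and keeps 329.
Round 3 (the union proposes): the firm can get 329 next round, worth 0.79 × 329 = 259.91 now, so the union offers 259.91, keeping 220.09.
Round 2 (the firm proposes): the union can get 220.09 next round, worth 0.41 × 220.09 = 90.2369 now; the firm offers that and keeps 389.7631.
Round 1 (the union proposes): the firm can get 389.7631 next round, worth 0.79 × 389.7631 = 307.912849 now. The union offers 307.912849 and keeps 480 − 307.912849 = 172.087151.

172.09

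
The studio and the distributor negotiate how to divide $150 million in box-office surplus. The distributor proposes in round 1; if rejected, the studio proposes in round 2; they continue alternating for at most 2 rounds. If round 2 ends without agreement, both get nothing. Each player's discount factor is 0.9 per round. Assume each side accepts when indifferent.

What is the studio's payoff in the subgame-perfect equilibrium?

135

Round 2 (the studio proposes): rejection yields 0 for the distributor; the studio offers 0 and keeps 150.
Round 1 (the distributor proposes): the studio can get 150 next round, worth 0.9 × 150 = 135 now; the distributor offers that and keeps 15.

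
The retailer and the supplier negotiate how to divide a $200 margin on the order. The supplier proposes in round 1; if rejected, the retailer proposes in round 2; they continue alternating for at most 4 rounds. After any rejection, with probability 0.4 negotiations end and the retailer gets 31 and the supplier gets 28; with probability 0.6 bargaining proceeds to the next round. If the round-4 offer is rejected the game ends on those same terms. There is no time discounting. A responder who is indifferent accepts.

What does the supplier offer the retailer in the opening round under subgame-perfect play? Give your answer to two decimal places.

95.30

Round 4 (the retailer proposes): the supplier gets 28 if talks fail, so the retailer offers 28 and keeps 172.
Round 3 (the supplier proposes): rejecting gives the retailer an expected 0.6 × 172 + 0.4 × 31 = 115.6, so the supplier offers 115.6, keeping 84.4.
Round 2 (the retailer proposes): rejecting gives the supplier an expected 0.6 × 84.4 + 0.4 × 28 = 61.84; the retailer offers that and keeps 138.16.
Round 1 (the supplier proposes): rejecting gives the retailer an expected 0.6 × 138.16 + 0.4 × 31 = 95.296, so the supplier offers 95.296, keeping 104.704.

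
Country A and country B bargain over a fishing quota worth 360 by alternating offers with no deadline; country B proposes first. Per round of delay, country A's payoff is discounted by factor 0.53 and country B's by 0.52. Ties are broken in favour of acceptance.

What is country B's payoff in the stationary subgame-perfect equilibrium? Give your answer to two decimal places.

In a stationary SPE each proposer offers the other exactly their discounted continuation value.
If country B keeps x when proposing and country A keeps y when proposing, then x = 360 − 0.53y and y = 360 − 0.52x.
Solving: x = 360(1 − 0.53) / (1 − 0.52·0.53) = 169.2 / 0.7244 ≈ 233.5726.
Country A gets 360 − 233.5726 ≈ 126.4274.

233.57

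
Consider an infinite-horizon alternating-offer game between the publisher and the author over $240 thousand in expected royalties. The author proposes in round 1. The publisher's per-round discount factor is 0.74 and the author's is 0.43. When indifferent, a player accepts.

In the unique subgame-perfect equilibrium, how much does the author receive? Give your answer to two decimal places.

When the author proposes, the publisher accepts any offer worth at least 0.74 times what the publisher would get by proposing next round; and vice versa.
This gives x = 240 − 0.74y and y = 240 − 0.43x, where x and y are each side's share when it proposes.
Hence (1 − 0.74·0.43)x = 240(1 − 0.74), i.e. 0.6818·x = 62.4.
x ≈ 91.5224; the publisher's share is 240 − x ≈ 148.4776.

91.52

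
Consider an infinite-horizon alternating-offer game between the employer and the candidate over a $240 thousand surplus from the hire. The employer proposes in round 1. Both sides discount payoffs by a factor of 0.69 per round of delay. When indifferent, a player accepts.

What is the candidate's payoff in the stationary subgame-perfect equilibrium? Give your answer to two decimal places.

In a stationary SPE each proposer offers the other exactly their discounted continuation value.
If the employer keeps x when proposing and the candidate keeps y when proposing, then x = 240 − 0.69y and y = 240 − 0.69x.
Solving: x = 240(1 − 0.69) / (1 − 0.69·0.69) = 74.4 / 0.5239 ≈ 142.0118.
The candidate gets 240 − 142.0118 ≈ 97.9882.

97.99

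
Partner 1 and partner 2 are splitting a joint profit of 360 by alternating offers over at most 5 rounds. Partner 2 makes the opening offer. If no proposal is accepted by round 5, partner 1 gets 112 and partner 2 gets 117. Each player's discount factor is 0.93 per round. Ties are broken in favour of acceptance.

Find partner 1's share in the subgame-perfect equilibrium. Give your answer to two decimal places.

Round 5 (partner 2 proposes): partner 1 gets 112 if talks fail, so partner 2 offers 112 and keeps 248.
Round 4 (partner 1 proposes): partner 2 can get 248 next round, worth 0.93 × 248 = 230.64 now. Partner 1 offers 230.64 and keeps 360 − 230.64 = 129.36.
Round 3 (partner 2 proposes): partner 1 can get 129.36 next round, worth 0.93 × 129.36 = 120.3048 now; partner 2 offers that and keeps 239.6952.
Round 2 (partner 1 proposes): partner 2 can get 239.6952 next round, worth 0.93 × 239.6952 = 222.916536 now, so partner 1 offers 222.916536, keeping 137.083464.
Round 1 (partner 2 proposes): partner 1 can get 137.083464 next round, worth 0.93 × 137.083464 = 127.48762152 now. Partner 2 offers 127.48762152 and keeps 360 − 127.48762152 = 232.51237848.

127.49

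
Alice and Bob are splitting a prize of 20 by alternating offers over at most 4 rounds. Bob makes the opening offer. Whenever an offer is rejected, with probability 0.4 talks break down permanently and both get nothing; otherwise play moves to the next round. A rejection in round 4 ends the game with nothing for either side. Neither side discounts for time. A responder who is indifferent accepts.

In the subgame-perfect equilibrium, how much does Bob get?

10.88

Round 4 (Alice proposes): rejection yields 0 for Bob; Alice offers 0 and keeps 20.
Round 3 (Bob proposes): rejecting gives Alice an expected 0.6 × 20 = 12; Bob offers that and keeps 8.
Round 2 (Alice proposes): rejecting gives Bob an expected 0.6 × 8 = 4.8, so Alice offers 4.8, keeping 15.2.
Round 1 (Bob proposes): rejecting gives Alice an expected 0.6 × 15.2 = 9.12; Bob offers that and keeps 10.88.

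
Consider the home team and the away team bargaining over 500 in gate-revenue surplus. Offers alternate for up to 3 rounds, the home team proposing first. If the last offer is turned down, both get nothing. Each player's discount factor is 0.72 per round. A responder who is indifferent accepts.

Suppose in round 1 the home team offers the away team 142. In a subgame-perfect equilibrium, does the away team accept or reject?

Accept

Round 3 (the home team proposes): the away team will accept anything ≥ 0, so the home team offers 0 and keeps 500.
Round 2 (the away team proposes): the home team can get 500 next round, worth 0.72 × 500 = 360 now, so the away team offers 360, keeping 140.
So by rejecting in round 1, the away team gets 140 next round, worth 0.72 × 140 = 100.8 now.
Offer 142 ≥ 100.8, so the away team accepts.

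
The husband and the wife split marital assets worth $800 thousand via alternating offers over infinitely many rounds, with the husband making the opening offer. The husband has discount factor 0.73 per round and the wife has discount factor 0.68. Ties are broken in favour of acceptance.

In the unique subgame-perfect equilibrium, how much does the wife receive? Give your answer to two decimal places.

When the husband proposes, the wife accepts any offer worth at least 0.68 times what the wife would get by proposing next round; and vice versa.
This gives x = 800 − 0.68y and y = 800 − 0.73x, where x and y are each side's share when it proposes.
Hence (1 − 0.68·0.73)x = 800(1 − 0.68), i.e. 0.5036·x = 256.
x ≈ 508.3400; the wife's share is 800 − x ≈ 291.6600.

291.66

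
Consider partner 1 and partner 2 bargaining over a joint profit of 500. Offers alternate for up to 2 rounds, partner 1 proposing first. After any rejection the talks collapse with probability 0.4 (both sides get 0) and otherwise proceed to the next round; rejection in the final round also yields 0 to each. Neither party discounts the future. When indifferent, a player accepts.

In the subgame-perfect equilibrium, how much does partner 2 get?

By backward induction:
Round 2 (partner 2 proposes): rejection yields 0 for partner 1; partner 2 offers 0 and keeps 500.
Round 1 (partner 1 proposes): rejecting gives partner 2 an expected 0.6 × 500 = 300; partner 1 offers that and keeps 200.

300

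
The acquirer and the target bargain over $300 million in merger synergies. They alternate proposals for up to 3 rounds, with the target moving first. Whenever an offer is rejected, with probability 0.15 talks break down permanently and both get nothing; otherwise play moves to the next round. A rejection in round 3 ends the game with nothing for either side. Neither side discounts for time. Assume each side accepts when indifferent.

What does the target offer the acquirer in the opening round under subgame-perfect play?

By backward induction:
Round 3 (the target proposes): the acquirer will accept anything ≥ 0, so the target offers 0 and keeps 300.
Round 2 (the acquirer proposes): rejecting gives the target an expected 0.85 × 300 = 255; the acquirer offers that and keeps 45.
Round 1 (the target proposes): rejecting gives the acquirer an expected 0.85 × 45 = 38.25; the target offers that and keeps 261.75.

38.25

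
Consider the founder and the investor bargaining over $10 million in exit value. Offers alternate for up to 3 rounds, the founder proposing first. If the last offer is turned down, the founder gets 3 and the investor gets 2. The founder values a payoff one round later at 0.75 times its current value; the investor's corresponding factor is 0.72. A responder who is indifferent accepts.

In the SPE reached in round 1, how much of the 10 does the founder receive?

7.12

Round 3 (the founder proposes): the investor gets 2 if talks fail, so the founder offers 2 and keeps 8.
Round 2 (the investor proposes): the founder can get 8 next round, worth 0.75 × 8 = 6 now. The investor offers 6 and keeps 10 − 6 = 4.
Round 1 (the founder proposes): the investor can get 4 next round, worth 0.72 × 4 = 2.88 now; the founder offers that and keeps 7.12.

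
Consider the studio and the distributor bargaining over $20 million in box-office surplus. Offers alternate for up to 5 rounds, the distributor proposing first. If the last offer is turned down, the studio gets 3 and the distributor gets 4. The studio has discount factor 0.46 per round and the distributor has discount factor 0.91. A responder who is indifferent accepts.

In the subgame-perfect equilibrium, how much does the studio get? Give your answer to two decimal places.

Round 5 (the distributor proposes): the studio gets 3 if talks fail, so the distributor offers 3 and keeps 17.
Round 4 (the studio proposes): the distributor can get 17 next round, worth 0.91 × 17 = 15.47 now. The studio offers 15.47 and keeps 20 − 15.47 = 4.53.
Round 3 (the distributor proposes): the studio can get 4.53 next round, worth 0.46 × 4.53 = 2.0838 now; the distributor offers that and keeps 17.9162.
Round 2 (the studio proposes): the distributor can get 17.9162 next round, worth 0.91 × 17.9162 = 16.303742 now, so the studio offers 16.303742, keeping 3.696258.
Round 1 (the distributor proposes): the studio can get 3.696258 next round, worth 0.46 × 3.696258 = 1.70027868 now; the distributor offers that and keeps 18.29972132.

1.70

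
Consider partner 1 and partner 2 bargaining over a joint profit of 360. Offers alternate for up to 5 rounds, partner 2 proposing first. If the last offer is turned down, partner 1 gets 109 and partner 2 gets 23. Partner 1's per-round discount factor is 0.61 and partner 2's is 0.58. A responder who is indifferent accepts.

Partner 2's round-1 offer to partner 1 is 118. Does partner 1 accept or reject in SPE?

Round 5 (partner 2 proposes): partner 1 gets 109 if talks fail, so partner 2 offers 109 and keeps 251.
Round 4 (partner 1 proposes): partner 2 can get 251 next round, worth 0.58 × 251 = 145.58 now. Partner 1 offers 145.58 and keeps 360 − 145.58 = 214.42.
Round 3 (partner 2 proposes): partner 1 can get 214.42 next round, worth 0.61 × 214.42 = 130.7962 now; partner 2 offers that and keeps 229.2038.
Round 2 (partner 1 proposes): partner 2 can get 229.2038 next round, worth 0.58 × 229.2038 = 132.938204 now. Partner 1 offers 132.938204 and keeps 360 − 132.938204 = 227.061796.
So by rejecting in round 1, partner 1 gets 227.061796 next round, worth 0.61 × 227.061796 = 138.50769556 now.
Offer 118 < 138.50769556, so partner 1 rejects.

Reject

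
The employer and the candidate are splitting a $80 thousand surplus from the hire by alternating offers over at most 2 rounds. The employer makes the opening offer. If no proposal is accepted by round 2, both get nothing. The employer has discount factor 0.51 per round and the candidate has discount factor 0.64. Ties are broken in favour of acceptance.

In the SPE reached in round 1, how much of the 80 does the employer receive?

Round 2 (the candidate proposes): rejection yields 0 for the employer; the candidate offers 0 and keeps 80.
Round 1 (the employer proposes): the candidate can get 80 next round, worth 0.64 × 80 = 51.2 now. The employer offers 51.2 and keeps 80 − 51.2 = 28.8.

28.8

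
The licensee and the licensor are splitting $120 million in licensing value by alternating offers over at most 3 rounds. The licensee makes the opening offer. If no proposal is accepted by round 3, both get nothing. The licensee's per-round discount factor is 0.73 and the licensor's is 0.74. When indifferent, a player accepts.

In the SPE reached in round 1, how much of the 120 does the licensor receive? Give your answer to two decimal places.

23.98

Round 3 (the licensee proposes): the licensor will accept anything ≥ 0, so the licensee offers 0 and keeps 120.
Round 2 (the licensor proposes): the licensee can get 120 next round, worth 0.73 × 120 = 87.6 now, so the licensor offers 87.6, keeping 32.4.
Round 1 (the licensee proposes): the licensor can get 32.4 next round, worth 0.74 × 32.4 = 23.976 now. The licensee offers 23.976 and keeps 120 − 23.976 = 96.024.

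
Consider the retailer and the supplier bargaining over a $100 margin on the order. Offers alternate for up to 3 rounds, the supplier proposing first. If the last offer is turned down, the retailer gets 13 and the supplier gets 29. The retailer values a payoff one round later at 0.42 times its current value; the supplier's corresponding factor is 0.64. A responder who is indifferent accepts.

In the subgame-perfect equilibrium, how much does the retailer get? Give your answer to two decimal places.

Work backward from the last round.
Round 3 (the supplier proposes): the retailer gets 13 if talks fail, so the supplier offers 13 and keeps 87.
Round 2 (the retailer proposes): the supplier can get 87 next round, worth 0.64 × 87 = 55.68 now; the retailer offers that and keeps 44.32.
Round 1 (the supplier proposes): the retailer can get 44.32 next round, worth 0.42 × 44.32 = 18.6144 now, so the supplier offers 18.6144, keeping 81.3856.

18.61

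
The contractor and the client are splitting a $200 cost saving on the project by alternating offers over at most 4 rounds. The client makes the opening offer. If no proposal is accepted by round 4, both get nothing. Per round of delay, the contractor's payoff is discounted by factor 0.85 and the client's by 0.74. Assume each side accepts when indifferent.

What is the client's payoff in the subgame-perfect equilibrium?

48.87

Round 4 (the contractor proposes): the client will accept anything ≥ 0, so the contractor offers 0 and keeps 200.
Round 3 (the client proposes): the contractor can get 200 next round, worth 0.85 × 200 = 170 now; the client offers that and keeps 30.
Round 2 (the contractor proposes): the client can get 30 next round, worth 0.74 × 30 = 22.2 now; the contractor offers that and keeps 177.8.
Round 1 (the client proposes): the contractor can get 177.8 next round, worth 0.85 × 177.8 = 151.13 now. The client offers 151.13 and keeps 200 − 151.13 = 48.87.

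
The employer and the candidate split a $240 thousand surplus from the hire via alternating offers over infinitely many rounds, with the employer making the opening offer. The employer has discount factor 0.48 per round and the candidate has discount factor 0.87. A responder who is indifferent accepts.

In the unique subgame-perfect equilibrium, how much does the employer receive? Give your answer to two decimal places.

53.57

When the employer proposes, the candidate accepts any offer worth at least 0.87 times what the candidate would get by proposing next round; and vice versa.
This gives x = 240 − 0.87y and y = 240 − 0.48x, where x and y are each side's share when it proposes.
Hence (1 − 0.87·0.48)x = 240(1 − 0.87), i.e. 0.5824·x = 31.2.
x ≈ 53.5714; the candidate's share is 240 − x ≈ 186.4286.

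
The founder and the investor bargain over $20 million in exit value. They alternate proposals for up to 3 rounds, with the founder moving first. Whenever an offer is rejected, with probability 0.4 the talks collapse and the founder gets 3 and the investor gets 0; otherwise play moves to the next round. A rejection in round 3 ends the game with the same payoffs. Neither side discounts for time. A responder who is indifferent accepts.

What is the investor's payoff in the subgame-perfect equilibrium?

4.08

Round 3 (the founder proposes): the investor will accept anything ≥ 0, so the founder offers 0 and keeps 20.
Round 2 (the investor proposes): rejecting gives the founder an expected 0.6 × 20 + 0.4 × 3 = 13.2; the investor offers that and keeps 6.8.
Round 1 (the founder proposes): rejecting gives the investor an expected 0.6 × 6.8 = 4.08. The founder offers 4.08 and keeps 20 − 4.08 = 15.92.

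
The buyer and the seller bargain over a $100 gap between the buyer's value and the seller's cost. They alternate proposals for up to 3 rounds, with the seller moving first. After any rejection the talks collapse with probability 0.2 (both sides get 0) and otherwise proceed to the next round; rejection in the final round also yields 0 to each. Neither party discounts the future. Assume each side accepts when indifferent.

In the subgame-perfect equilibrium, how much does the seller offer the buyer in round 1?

Round 3 (the seller proposes): rejection yields 0 for the buyer; the seller offers 0 and keeps 100.
Round 2 (the buyer proposes): rejecting gives the seller an expected 0.8 × 100 = 80, so the buyer offers 80, keeping 20.
Round 1 (the seller proposes): rejecting gives the buyer an expected 0.8 × 20 = 16, so the seller offers 16, keeping 84.

16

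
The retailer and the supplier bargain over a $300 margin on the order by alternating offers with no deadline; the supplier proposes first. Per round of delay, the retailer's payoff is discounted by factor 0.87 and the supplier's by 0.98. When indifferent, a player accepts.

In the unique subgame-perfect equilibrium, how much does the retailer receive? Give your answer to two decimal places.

In a stationary SPE each proposer offers the other exactly their discounted continuation value.
If the supplier keeps x when proposing and the retailer keeps y when proposing, then x = 300 − 0.87y and y = 300 − 0.98x.
Solving: x = 300(1 − 0.87) / (1 − 0.98·0.87) = 39 / 0.1474 ≈ 264.5862.
The retailer gets 300 − 264.5862 ≈ 35.4138.

35.41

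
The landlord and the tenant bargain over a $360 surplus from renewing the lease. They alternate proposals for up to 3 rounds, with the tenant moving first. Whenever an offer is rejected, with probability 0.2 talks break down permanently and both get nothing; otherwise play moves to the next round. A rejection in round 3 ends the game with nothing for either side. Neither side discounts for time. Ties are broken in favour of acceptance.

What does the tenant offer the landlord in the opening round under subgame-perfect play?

Round 3 (the tenant proposes): rejection yields 0 for the landlord; the tenant offers 0 and keeps 360.
Round 2 (the landlord proposes): rejecting gives the tenant an expected 0.8 × 360 = 288, so the landlord offers 288, keeping 72.
Round 1 (the tenant proposes): rejecting gives the landlord an expected 0.8 × 72 = 57.6; the tenant offers that and keeps 302.4.

57.6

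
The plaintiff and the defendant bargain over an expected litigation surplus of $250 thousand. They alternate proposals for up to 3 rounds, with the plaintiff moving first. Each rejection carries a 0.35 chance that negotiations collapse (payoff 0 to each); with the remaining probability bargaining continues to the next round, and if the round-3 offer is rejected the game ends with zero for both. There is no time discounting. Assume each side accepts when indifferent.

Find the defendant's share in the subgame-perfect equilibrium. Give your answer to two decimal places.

56.88

Round 3 (the plaintiff proposes): the defendant will accept anything ≥ 0, so the plaintiff offers 0 and keeps 250.
Round 2 (the defendant proposes): rejecting gives the plaintiff an expected 0.65 × 250 = 162.5. The defendant offers 162.5 and keeps 250 − 162.5 = 87.5.
Round 1 (the plaintiff proposes): rejecting gives the defendant an expected 0.65 × 87.5 = 56.875, so the plaintiff offers 56.875, keeping 193.125.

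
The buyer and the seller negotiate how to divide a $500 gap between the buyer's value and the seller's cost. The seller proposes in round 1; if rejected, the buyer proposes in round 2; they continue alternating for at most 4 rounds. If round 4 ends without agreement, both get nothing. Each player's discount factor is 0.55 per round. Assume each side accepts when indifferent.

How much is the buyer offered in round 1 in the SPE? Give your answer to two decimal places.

206.94

Round 4 (the buyer proposes): the seller will accept anything ≥ 0, so the buyer offers 0 and keeps 500.
Round 3 (the seller proposes): the buyer can get 500 next round, worth 0.55 × 500 = 275 now. The seller offers 275 and keeps 500 − 275 = 225.
Round 2 (the buyer proposes): the seller can get 225 next round, worth 0.55 × 225 = 123.75 now; the buyer offers that and keeps 376.25.
Round 1 (the seller proposes): the buyer can get 376.25 next round, worth 0.55 × 376.25 = 206.9375 now, so the seller offers 206.9375, keeping 293.0625.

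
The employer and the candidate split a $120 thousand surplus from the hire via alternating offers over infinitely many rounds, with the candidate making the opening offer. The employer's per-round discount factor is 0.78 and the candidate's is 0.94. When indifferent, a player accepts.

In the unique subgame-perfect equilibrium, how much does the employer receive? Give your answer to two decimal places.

21.05

When the candidate proposes, the employer accepts any offer worth at least 0.78 times what the employer would get by proposing next round; and vice versa.
This gives x = 120 − 0.78y and y = 120 − 0.94x, where x and y are each side's share when it proposes.
Hence (1 − 0.78·0.94)x = 120(1 − 0.78), i.e. 0.2668·x = 26.4.
x ≈ 98.9505; the employer's share is 120 − x ≈ 21.0495.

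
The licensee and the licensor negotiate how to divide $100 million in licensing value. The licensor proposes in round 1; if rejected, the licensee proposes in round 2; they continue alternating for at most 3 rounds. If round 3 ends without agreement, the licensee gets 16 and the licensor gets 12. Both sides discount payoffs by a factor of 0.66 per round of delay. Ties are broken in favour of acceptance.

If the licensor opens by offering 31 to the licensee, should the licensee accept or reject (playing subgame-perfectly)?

Round 3 (the licensor proposes): the licensee gets 16 if talks fail, so the licensor offers 16 and keeps 84.
Round 2 (the licensee proposes): the licensor can get 84 next round, worth 0.66 × 84 = 55.44 now; the licensee offers that and keeps 44.56.
So by rejecting in round 1, the licensee gets 44.56 next round, worth 0.66 × 44.56 = 29.4096 now.
Offer 31 ≥ 29.4096, so the licensee accepts.

Accept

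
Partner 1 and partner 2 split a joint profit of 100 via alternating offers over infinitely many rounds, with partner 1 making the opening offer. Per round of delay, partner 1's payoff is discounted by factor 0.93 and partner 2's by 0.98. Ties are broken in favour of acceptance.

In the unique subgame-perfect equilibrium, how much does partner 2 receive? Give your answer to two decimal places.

In a stationary SPE each proposer offers the other exactly their discounted continuation value.
If partner 1 keeps x when proposing and partner 2 keeps y when proposing, then x = 100 − 0.98y and y = 100 − 0.93x.
Solving: x = 100(1 − 0.98) / (1 − 0.93·0.98) = 2 / 0.0886 ≈ 22.5734.
Partner 2 gets 100 − 22.5734 ≈ 77.4266.

77.43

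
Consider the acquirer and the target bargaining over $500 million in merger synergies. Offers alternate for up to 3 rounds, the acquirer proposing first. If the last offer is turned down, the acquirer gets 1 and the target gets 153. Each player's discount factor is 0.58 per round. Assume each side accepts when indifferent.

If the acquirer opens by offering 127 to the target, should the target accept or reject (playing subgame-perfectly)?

Round 3 (the acquirer proposes): the target gets 153 if talks fail, so the acquirer offers 153 and keeps 347.
Round 2 (the target proposes): the acquirer can get 347 next round, worth 0.58 × 347 = 201.26 now. The target offers 201.26 and keeps 500 − 201.26 = 298.74.
So by rejecting in round 1, the target gets 298.74 next round, worth 0.58 × 298.74 = 173.2692 now.
Offer 127 < 173.2692, so the target rejects.

Reject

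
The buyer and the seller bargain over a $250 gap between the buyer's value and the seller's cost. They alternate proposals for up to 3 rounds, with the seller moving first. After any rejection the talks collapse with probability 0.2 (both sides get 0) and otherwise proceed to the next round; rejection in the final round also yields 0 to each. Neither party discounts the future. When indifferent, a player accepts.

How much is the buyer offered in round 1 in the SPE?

Round 3 (the seller proposes): the buyer will accept anything ≥ 0, so the seller offers 0 and keeps 250.
Round 2 (the buyer proposes): rejecting gives the seller an expected 0.8 × 250 = 200, so the buyer offers 200, keeping 50.
Round 1 (the seller proposes): rejecting gives the buyer an expected 0.8 × 50 = 40; the seller offers that and keeps 210.

40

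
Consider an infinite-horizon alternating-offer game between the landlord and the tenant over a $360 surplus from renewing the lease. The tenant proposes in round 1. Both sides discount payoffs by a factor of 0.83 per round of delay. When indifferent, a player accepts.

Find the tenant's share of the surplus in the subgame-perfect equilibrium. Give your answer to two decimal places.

196.72

In a stationary SPE each proposer offers the other exactly their discounted continuation value.
If the tenant keeps x when proposing and the landlord keeps y when proposing, then x = 360 − 0.83y and y = 360 − 0.83x.
Solving: x = 360(1 − 0.83) / (1 − 0.83·0.83) = 61.2 / 0.3111 ≈ 196.7213.
The landlord gets 360 − 196.7213 ≈ 163.2787.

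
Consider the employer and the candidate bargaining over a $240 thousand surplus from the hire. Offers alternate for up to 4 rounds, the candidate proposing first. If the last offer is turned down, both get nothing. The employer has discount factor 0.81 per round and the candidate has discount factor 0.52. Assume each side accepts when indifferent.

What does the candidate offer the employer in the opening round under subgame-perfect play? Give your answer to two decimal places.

Solve by backward induction from round 4.
Round 4 (the employer proposes): rejection yields 0 for the candidate; the employer offers 0 and keeps 240.
Round 3 (the candidate proposes): the employer can get 240 next round, worth 0.81 × 240 = 194.4 now; the candidate offers that and keeps 45.6.
Round 2 (the employer proposes): the candidate can get 45.6 next round, worth 0.52 × 45.6 = 23.712 now. The employer offers 23.712 and keeps 240 − 23.712 = 216.288.
Round 1 (the candidate proposes): the employer can get 216.288 next round, worth 0.81 × 216.288 = 175.19328 now, so the candidate offers 175.19328, keeping 64.80672.

175.19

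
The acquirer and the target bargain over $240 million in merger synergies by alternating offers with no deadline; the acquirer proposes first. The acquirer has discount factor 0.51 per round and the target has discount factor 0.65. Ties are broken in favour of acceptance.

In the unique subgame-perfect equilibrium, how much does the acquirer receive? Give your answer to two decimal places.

Let x be the acquirer's share when the acquirer proposes and y be the target's share when the target proposes.
The target accepts iff offered ≥ 0.65·y, so x = 240 − 0.65y. Symmetrically y = 240 − 0.51x.
Substituting: x = 240 − 0.65(240 − 0.51x), giving x(1 − 0.51·0.65) = 240(1 − 0.65).
So x = 240 × 0.35 / 0.6685 ≈ 125.6545, and the target receives 240 − x ≈ 114.3455.

125.65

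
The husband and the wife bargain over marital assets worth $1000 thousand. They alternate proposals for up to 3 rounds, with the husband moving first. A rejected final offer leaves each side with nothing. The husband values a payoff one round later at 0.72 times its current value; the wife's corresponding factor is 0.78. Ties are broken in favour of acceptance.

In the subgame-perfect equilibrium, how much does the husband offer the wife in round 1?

218.4

Round 3 (the husband proposes): rejection yields 0 for the wife; the husband offers 0 and keeps 1000.
Round 2 (the wife proposes): the husband can get 1000 next round, worth 0.72 × 1000 = 720 now; the wife offers that and keeps 280.
Round 1 (the husband proposes): the wife can get 280 next round, worth 0.78 × 280 = 218.4 now. The husband offers 218.4 and keeps 1000 − 218.4 = 781.6.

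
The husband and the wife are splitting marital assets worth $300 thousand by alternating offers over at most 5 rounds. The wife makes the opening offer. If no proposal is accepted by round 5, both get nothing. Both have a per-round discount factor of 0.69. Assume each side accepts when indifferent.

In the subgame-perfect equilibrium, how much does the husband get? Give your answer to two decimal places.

94.72

Round 5 (the wife proposes): rejection yields 0 for the husband; the wife offers 0 and keeps 300.
Round 4 (the husband proposes): the wife can get 300 next round, worth 0.69 × 300 = 207 now, so the husband offers 207, keeping 93.
Round 3 (the wife proposes): the husband can get 93 next round, worth 0.69 × 93 = 64.17 now. The wife offers 64.17 and keeps 300 − 64.17 = 235.83.
Round 2 (the husband proposes): the wife can get 235.83 next round, worth 0.69 × 235.83 = 162.7227 now. The husband offers 162.7227 and keeps 300 − 162.7227 = 137.2773.
Round 1 (the wife proposes): the husband can get 137.2773 next round, worth 0.69 × 137.2773 = 94.721337 now, so the wife offers 94.721337, keeping 205.278663.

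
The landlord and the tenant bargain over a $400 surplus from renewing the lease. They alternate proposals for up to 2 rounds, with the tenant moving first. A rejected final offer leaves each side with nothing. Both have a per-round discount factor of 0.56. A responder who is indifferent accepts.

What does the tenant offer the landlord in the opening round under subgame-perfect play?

224

Solve by backward induction from round 2.
Round 2 (the landlord proposes): rejection yields 0 for the tenant; the landlord offers 0 and keeps 400.
Round 1 (the tenant proposes): the landlord can get 400 next round, worth 0.56 × 400 = 224 now; the tenant offers that and keeps 176.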